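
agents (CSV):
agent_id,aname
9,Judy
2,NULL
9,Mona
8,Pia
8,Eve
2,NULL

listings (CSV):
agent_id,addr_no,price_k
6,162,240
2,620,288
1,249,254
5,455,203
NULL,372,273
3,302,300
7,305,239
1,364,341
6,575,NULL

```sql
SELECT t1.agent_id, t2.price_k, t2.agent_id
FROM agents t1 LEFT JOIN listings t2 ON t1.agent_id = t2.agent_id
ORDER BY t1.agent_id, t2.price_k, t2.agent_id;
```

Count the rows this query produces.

6

LEFT JOIN keeps every row from `agents`; unmatched rows get NULL for `listings`'s columns.
Matching on t1.agent_id = t2.agent_id. A NULL in a compared column never satisfies the condition.
Matched pairs: 2; unmatched t1 rows kept: 4.
Total: 2 matched + 4 padded = 6 rows.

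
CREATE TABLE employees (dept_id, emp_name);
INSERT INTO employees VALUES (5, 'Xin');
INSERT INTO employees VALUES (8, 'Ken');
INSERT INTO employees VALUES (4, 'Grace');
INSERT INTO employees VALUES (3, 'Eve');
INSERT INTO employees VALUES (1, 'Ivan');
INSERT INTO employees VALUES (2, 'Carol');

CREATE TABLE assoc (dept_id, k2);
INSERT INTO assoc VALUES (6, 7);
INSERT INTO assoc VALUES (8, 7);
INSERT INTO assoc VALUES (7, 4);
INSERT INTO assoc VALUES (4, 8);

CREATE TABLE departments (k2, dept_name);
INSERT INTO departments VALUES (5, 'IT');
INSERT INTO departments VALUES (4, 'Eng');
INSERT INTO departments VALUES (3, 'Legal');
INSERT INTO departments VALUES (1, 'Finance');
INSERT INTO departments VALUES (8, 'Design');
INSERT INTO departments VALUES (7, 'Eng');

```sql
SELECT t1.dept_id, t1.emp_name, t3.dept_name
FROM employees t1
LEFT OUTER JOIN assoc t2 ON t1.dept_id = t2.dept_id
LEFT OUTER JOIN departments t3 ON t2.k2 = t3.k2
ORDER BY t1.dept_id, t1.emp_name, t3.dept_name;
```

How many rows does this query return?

6

Joins associate left-to-right: employees LEFT JOIN assoc on dept_id gives 6 intermediate row(s).
Then LEFT JOIN `departments t3` on k2: each of those 6 rows is kept; rows whose t2.k2 has no match in t3 get NULL for t3's columns.
Result: 6 row(s).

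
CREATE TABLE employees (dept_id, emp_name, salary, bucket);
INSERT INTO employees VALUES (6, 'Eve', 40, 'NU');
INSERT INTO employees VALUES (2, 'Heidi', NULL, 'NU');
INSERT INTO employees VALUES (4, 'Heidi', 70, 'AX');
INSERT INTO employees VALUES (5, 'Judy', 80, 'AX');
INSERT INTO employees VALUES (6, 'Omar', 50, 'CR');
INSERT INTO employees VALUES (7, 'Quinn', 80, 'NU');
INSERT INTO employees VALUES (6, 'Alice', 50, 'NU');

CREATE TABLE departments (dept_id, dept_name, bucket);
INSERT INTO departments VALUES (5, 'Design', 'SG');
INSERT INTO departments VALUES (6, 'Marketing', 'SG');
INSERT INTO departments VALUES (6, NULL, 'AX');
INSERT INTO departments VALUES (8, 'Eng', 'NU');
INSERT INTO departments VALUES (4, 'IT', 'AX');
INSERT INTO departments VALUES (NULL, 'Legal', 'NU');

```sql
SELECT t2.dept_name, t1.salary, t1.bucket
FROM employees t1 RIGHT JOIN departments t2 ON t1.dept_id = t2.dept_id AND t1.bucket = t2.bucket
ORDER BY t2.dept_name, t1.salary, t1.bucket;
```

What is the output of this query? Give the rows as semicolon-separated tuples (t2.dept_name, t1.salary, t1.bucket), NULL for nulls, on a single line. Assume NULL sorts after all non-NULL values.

(Design, NULL, NULL); (Eng, NULL, NULL); (IT, 70, AX); (Legal, NULL, NULL); (Marketing, NULL, NULL); (NULL, NULL, NULL)

RIGHT JOIN keeps every row from `departments`; unmatched rows get NULL for `employees`'s columns.
Matching on t1.dept_id = t2.dept_id AND t1.bucket = t2.bucket. A NULL in a compared column never satisfies the condition.
- t1[0] dept_id=6, bucket=NU → no match.
- t1[1] dept_id=2, bucket=NU → no match.
- t1[2] dept_id=4, bucket=AX → 1 match(es) in t2 → 1 row(s).
- t1[3] dept_id=5, bucket=AX → no match.
- t1[4] dept_id=6, bucket=CR → no match.
- t1[5] dept_id=7, bucket=NU → no match.
- t1[6] dept_id=6, bucket=NU → no match.
- 5 row(s) from t2 found no t1 partner → padded with NULL.
After projecting and ordering:
t2.dept_name | t1.salary | t1.bucket
Design | NULL | NULL
Eng | NULL | NULL
IT | 70 | AX
Legal | NULL | NULL
Marketing | NULL | NULL
NULL | NULL | NULL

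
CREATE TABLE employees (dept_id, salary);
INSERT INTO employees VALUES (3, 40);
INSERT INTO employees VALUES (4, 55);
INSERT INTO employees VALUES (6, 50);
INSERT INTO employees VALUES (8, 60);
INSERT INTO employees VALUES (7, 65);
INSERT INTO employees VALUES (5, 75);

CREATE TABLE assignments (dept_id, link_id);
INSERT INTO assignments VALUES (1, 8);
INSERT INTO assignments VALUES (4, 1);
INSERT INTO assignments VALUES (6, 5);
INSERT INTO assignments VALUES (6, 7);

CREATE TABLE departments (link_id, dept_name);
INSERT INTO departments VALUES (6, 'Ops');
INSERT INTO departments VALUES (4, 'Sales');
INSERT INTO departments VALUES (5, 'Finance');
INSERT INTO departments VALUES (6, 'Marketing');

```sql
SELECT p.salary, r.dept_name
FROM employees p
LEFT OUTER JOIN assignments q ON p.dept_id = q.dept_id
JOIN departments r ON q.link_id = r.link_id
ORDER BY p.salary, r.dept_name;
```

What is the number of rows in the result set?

Joins associate left-to-right: employees LEFT JOIN assignments on dept_id gives 7 intermediate row(s).
Then INNER JOIN `departments r` on link_id: keep only rows whose q.link_id appears in r.
Result: 1 row(s).

1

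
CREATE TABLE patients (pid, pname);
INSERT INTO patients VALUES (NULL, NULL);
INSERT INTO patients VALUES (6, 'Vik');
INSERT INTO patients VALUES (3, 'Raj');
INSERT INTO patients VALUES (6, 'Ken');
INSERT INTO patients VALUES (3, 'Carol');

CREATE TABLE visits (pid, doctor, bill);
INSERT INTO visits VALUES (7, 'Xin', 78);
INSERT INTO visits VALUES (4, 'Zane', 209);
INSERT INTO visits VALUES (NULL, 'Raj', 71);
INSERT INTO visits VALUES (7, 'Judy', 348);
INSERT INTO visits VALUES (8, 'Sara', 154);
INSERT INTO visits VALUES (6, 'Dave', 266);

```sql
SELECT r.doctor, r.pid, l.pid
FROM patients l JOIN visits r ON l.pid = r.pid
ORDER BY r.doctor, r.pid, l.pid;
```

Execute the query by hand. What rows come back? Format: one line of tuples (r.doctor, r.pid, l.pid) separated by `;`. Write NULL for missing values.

(Dave, 6, 6); (Dave, 6, 6)

INNER JOIN keeps only pairs where the ON condition holds.
Matching on l.pid = r.pid. A NULL in a compared column never satisfies the condition.
- l row (pid=NULL): no match → dropped.
- l row (pid=6): matches 1 r row(s) → 1 output row(s).
- l row (pid=3): no match → dropped.
- l row (pid=6): matches 1 r row(s) → 1 output row(s).
- l row (pid=3): no match → dropped.
After projecting and ordering:
r.doctor | r.pid | l.pid
Dave | 6 | 6
Dave | 6 | 6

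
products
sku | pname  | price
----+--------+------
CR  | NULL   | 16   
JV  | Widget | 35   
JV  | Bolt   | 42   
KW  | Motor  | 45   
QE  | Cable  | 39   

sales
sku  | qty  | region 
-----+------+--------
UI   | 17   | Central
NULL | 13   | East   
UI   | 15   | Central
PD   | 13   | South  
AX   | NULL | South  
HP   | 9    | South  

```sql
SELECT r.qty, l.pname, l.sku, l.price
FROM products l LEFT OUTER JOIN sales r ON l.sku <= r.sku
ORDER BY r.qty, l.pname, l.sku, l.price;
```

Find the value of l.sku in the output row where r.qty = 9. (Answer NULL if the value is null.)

LEFT JOIN keeps every row from `products`; unmatched rows get NULL for `sales`'s columns.
Matching on l.sku <= r.sku. A NULL in a compared column never satisfies the condition.
Matched pairs: 15; unmatched l rows kept: 0.

CR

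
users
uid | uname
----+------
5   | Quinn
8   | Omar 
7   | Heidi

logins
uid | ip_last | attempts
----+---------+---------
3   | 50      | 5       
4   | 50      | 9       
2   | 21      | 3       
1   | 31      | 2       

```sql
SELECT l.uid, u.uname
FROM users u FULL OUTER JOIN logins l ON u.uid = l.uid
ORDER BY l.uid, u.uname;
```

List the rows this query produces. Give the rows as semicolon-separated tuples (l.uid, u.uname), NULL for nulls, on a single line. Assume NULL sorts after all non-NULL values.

(1, NULL); (2, NULL); (3, NULL); (4, NULL); (NULL, Heidi); (NULL, Omar); (NULL, Quinn)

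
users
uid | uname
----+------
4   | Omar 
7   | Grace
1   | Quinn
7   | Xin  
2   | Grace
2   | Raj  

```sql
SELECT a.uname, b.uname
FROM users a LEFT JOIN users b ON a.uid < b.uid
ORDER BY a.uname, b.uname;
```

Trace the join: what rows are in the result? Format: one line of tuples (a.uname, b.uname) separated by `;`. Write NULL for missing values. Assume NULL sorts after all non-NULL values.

(Grace, Grace); (Grace, Omar); (Grace, Xin); (Grace, NULL); (Omar, Grace); (Omar, Xin); (Quinn, Grace); (Quinn, Grace); (Quinn, Omar); (Quinn, Raj); (Quinn, Xin); (Raj, Grace); (Raj, Omar); (Raj, Xin); (Xin, NULL)

LEFT JOIN keeps every row from `users a`; unmatched rows get NULL for `users b`'s columns.
Matching on a.uid < b.uid.
Matched pairs: 13; unmatched a rows kept: 2.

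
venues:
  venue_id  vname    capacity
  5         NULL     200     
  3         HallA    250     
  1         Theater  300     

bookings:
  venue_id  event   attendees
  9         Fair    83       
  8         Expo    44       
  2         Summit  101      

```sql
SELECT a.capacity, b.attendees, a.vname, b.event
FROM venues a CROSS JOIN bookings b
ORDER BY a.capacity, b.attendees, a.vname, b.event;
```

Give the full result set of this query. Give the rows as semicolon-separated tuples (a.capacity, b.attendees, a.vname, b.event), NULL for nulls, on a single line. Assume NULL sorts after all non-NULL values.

CROSS JOIN pairs every row of `venues` with every row of `bookings`: 3 × 3 = 9 rows.

(200, 44, NULL, Expo); (200, 83, NULL, Fair); (200, 101, NULL, Summit); (250, 44, HallA, Expo); (250, 83, HallA, Fair); (250, 101, HallA, Summit); (300, 44, Theater, Expo); (300, 83, Theater, Fair); (300, 101, Theater, Summit)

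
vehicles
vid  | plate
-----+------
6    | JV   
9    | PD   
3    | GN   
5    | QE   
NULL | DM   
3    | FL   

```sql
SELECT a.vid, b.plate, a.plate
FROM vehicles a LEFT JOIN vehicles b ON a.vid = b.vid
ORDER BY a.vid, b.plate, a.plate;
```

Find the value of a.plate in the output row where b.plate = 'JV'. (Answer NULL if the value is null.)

JV

LEFT JOIN keeps every row from `vehicles a`; unmatched rows get NULL for `vehicles b`'s columns.
Matching on a.vid = b.vid. A NULL in a compared column never satisfies the condition.
Matched pairs: 7; unmatched a rows kept: 1.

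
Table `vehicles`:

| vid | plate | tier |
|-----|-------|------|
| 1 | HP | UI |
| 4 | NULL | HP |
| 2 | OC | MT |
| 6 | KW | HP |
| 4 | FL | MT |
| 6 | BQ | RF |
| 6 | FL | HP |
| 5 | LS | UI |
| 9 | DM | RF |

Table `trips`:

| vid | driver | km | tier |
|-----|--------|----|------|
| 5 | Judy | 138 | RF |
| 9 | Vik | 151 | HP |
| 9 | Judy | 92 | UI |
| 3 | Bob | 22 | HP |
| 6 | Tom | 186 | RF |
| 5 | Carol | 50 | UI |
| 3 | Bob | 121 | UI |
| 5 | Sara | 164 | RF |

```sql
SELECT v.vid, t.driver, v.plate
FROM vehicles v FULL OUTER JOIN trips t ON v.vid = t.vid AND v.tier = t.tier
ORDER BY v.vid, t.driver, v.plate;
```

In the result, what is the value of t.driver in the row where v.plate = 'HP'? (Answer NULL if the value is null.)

NULL

FULL OUTER JOIN keeps every row from both sides; unmatched rows get NULL for the other side's columns.
Matching on v.vid = t.vid AND v.tier = t.tier.
- v[0] vid=1, tier=UI → no match; kept with NULLs on the t side.
- v[1] vid=4, tier=HP → no match; kept with NULLs on the t side.
- v[2] vid=2, tier=MT → no match; kept with NULLs on the t side.
- v[3] vid=6, tier=HP → no match; kept with NULLs on the t side.
- v[4] vid=4, tier=MT → no match; kept with NULLs on the t side.
- v[5] vid=6, tier=RF → 1 match(es) in t → 1 row(s).
- v[6] vid=6, tier=HP → no match; kept with NULLs on the t side.
- v[7] vid=5, tier=UI → 1 match(es) in t → 1 row(s).
- v[8] vid=9, tier=RF → no match; kept with NULLs on the t side.
- 6 row(s) from t found no v partner → padded with NULL.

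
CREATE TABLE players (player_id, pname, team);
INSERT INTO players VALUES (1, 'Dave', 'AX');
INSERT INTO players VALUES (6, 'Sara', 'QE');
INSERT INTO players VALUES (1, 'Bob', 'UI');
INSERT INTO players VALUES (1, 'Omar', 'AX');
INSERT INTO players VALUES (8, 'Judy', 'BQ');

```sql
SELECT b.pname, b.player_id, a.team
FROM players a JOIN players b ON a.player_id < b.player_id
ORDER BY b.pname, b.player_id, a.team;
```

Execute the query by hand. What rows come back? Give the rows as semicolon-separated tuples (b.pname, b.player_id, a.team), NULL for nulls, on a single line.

(Judy, 8, AX); (Judy, 8, AX); (Judy, 8, QE); (Judy, 8, UI); (Sara, 6, AX); (Sara, 6, AX); (Sara, 6, UI)

INNER JOIN keeps only pairs where the ON condition holds.
Matching on a.player_id < b.player_id.
Matched pairs: 7.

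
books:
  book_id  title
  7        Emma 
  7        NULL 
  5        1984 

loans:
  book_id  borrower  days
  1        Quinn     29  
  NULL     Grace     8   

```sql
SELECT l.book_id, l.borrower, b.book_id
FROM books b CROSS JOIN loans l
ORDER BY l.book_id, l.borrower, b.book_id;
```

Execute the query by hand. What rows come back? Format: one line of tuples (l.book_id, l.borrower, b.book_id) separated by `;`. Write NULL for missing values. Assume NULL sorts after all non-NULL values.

CROSS JOIN pairs every row of `books` with every row of `loans`: 3 × 2 = 6 rows.

(1, Quinn, 5); (1, Quinn, 7); (1, Quinn, 7); (NULL, Grace, 5); (NULL, Grace, 7); (NULL, Grace, 7)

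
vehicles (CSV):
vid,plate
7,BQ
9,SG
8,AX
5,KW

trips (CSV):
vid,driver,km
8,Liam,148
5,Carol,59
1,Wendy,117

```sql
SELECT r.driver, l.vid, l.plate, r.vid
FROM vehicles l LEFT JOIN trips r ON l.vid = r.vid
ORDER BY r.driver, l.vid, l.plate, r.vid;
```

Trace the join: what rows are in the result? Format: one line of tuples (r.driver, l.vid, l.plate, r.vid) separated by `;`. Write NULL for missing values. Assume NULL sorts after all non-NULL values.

(Carol, 5, KW, 5); (Liam, 8, AX, 8); (NULL, 7, BQ, NULL); (NULL, 9, SG, NULL)

LEFT JOIN keeps every row from `vehicles`; unmatched rows get NULL for `trips`'s columns.
Matching on l.vid = r.vid.
- l[0] vid=7 → no match; kept with NULLs on the r side.
- l[1] vid=9 → no match; kept with NULLs on the r side.
- l[2] vid=8 → 1 match(es) in r → 1 row(s).
- l[3] vid=5 → 1 match(es) in r → 1 row(s).
After projecting and ordering:
r.driver | l.vid | l.plate | r.vid
Carol | 5 | KW | 5
Liam | 8 | AX | 8
NULL | 7 | BQ | NULL
NULL | 9 | SG | NULL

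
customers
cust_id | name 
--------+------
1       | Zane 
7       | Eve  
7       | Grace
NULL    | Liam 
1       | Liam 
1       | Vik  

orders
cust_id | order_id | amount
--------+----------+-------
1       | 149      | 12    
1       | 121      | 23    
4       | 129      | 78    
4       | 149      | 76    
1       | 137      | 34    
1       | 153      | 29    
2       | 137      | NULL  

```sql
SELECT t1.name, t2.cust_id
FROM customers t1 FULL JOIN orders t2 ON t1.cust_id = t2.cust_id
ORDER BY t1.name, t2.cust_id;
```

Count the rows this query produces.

18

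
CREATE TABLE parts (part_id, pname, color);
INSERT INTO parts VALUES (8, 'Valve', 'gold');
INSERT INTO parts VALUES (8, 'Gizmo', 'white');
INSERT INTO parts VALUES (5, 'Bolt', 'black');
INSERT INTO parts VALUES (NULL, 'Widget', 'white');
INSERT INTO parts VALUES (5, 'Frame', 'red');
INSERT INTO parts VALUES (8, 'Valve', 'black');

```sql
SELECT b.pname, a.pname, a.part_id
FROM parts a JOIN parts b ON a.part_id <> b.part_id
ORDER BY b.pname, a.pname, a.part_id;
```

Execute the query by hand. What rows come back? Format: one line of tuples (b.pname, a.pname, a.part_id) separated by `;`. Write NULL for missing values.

INNER JOIN keeps only pairs where the ON condition holds.
Matching on a.part_id <> b.part_id. A NULL in a compared column never satisfies the condition.
Matched pairs: 12.

(Bolt, Gizmo, 8); (Bolt, Valve, 8); (Bolt, Valve, 8); (Frame, Gizmo, 8); (Frame, Valve, 8); (Frame, Valve, 8); (Gizmo, Bolt, 5); (Gizmo, Frame, 5); (Valve, Bolt, 5); (Valve, Bolt, 5); (Valve, Frame, 5); (Valve, Frame, 5)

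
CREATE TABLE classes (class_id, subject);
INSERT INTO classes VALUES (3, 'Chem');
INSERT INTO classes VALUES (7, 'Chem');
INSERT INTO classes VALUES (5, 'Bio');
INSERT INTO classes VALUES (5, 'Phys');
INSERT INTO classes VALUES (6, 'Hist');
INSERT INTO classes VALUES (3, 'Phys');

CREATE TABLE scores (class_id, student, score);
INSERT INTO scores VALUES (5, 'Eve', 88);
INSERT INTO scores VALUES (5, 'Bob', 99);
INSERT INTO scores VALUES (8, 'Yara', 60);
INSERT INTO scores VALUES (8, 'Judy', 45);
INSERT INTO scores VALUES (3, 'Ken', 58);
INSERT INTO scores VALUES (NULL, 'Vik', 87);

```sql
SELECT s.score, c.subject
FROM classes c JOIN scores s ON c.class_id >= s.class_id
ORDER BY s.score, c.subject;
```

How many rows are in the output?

14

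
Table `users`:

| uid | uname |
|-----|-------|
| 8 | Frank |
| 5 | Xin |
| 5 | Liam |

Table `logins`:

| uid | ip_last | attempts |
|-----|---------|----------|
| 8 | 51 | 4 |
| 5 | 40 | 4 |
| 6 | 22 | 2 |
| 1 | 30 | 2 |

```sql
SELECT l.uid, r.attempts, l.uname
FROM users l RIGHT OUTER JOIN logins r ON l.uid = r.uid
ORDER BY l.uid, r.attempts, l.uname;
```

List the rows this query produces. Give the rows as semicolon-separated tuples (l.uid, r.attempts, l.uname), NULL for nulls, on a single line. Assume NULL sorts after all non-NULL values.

(5, 4, Liam); (5, 4, Xin); (8, 4, Frank); (NULL, 2, NULL); (NULL, 2, NULL)

RIGHT JOIN keeps every row from `logins`; unmatched rows get NULL for `users`'s columns.
Matching on l.uid = r.uid.
- l row (uid=8): matches 1 r row(s) → 1 output row(s).
- l row (uid=5): matches 1 r row(s) → 1 output row(s).
- l row (uid=5): matches 1 r row(s) → 1 output row(s).
- plus 2 unmatched r row(s), each kept with NULL l columns.
After projecting and ordering:
l.uid | r.attempts | l.uname
5 | 4 | Liam
5 | 4 | Xin
8 | 4 | Frank
NULL | 2 | NULL
NULL | 2 | NULL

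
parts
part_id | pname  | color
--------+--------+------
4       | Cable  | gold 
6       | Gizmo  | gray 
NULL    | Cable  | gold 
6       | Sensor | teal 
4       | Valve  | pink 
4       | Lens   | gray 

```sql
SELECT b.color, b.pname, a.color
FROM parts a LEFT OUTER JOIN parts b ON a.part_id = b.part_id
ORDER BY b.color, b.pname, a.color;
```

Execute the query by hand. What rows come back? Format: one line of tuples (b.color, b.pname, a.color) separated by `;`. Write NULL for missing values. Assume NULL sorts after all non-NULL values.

LEFT JOIN keeps every row from `parts a`; unmatched rows get NULL for `parts b`'s columns.
Matching on a.part_id = b.part_id. A NULL in a compared column never satisfies the condition.
- a[0] part_id=4 → 3 match(es) in b → 3 row(s).
- a[1] part_id=6 → 2 match(es) in b → 2 row(s).
- a[2] part_id=NULL → no match; kept with NULLs on the b side.
- a[3] part_id=6 → 2 match(es) in b → 2 row(s).
- a[4] part_id=4 → 3 match(es) in b → 3 row(s).
- a[5] part_id=4 → 3 match(es) in b → 3 row(s).

(gold, Cable, gold); (gold, Cable, gray); (gold, Cable, pink); (gray, Gizmo, gray); (gray, Gizmo, teal); (gray, Lens, gold); (gray, Lens, gray); (gray, Lens, pink); (pink, Valve, gold); (pink, Valve, gray); (pink, Valve, pink); (teal, Sensor, gray); (teal, Sensor, teal); (NULL, NULL, gold)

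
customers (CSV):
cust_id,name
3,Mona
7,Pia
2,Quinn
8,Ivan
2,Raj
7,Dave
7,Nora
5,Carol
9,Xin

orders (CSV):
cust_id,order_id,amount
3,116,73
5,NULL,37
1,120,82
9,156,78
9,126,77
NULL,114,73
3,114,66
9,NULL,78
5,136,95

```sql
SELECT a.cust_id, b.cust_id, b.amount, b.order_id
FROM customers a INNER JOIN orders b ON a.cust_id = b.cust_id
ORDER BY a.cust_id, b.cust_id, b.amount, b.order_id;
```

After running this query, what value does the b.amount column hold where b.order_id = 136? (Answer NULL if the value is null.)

INNER JOIN keeps only pairs where the ON condition holds.
Matching on a.cust_id = b.cust_id. A NULL in a compared column never satisfies the condition.
- a (cust_id=3) pairs with 2 row(s) of b.
- a (cust_id=7) has no partner → excluded.
- a (cust_id=2) has no partner → excluded.
- a (cust_id=8) has no partner → excluded.
- a (cust_id=2) has no partner → excluded.
- a (cust_id=7) has no partner → excluded.
- a (cust_id=7) has no partner → excluded.
- a (cust_id=5) pairs with 2 row(s) of b.
- a (cust_id=9) pairs with 3 row(s) of b.

95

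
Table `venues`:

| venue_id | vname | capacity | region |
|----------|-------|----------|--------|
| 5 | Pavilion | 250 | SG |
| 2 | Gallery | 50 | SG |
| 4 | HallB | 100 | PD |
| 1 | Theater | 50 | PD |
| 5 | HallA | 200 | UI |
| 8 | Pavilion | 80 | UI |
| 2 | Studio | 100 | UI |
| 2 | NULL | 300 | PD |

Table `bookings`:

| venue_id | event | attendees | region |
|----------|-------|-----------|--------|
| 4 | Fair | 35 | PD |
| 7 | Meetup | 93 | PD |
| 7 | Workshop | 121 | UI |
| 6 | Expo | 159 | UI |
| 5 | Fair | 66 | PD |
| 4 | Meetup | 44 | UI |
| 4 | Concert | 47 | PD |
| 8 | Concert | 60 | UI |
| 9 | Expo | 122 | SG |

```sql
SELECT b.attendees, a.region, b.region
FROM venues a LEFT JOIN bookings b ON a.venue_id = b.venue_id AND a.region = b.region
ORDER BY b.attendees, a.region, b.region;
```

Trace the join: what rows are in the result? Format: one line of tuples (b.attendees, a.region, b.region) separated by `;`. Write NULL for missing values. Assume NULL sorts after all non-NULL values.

(35, PD, PD); (47, PD, PD); (60, UI, UI); (NULL, PD, NULL); (NULL, PD, NULL); (NULL, SG, NULL); (NULL, SG, NULL); (NULL, UI, NULL); (NULL, UI, NULL)

LEFT JOIN keeps every row from `venues`; unmatched rows get NULL for `bookings`'s columns.
Matching on a.venue_id = b.venue_id AND a.region = b.region.
- a[0] venue_id=5, region=SG → no match; kept with NULLs on the b side.
- a[1] venue_id=2, region=SG → no match; kept with NULLs on the b side.
- a[2] venue_id=4, region=PD → 2 match(es) in b → 2 row(s).
- a[3] venue_id=1, region=PD → no match; kept with NULLs on the b side.
- a[4] venue_id=5, region=UI → no match; kept with NULLs on the b side.
- a[5] venue_id=8, region=UI → 1 match(es) in b → 1 row(s).
- a[6] venue_id=2, region=UI → no match; kept with NULLs on the b side.
- a[7] venue_id=2, region=PD → no match; kept with NULLs on the b side.
After projecting and ordering:
b.attendees | a.region | b.region
35 | PD | PD
47 | PD | PD
60 | UI | UI
NULL | PD | NULL
NULL | PD | NULL
NULL | SG | NULL
NULL | SG | NULL
NULL | UI | NULL
NULL | UI | NULL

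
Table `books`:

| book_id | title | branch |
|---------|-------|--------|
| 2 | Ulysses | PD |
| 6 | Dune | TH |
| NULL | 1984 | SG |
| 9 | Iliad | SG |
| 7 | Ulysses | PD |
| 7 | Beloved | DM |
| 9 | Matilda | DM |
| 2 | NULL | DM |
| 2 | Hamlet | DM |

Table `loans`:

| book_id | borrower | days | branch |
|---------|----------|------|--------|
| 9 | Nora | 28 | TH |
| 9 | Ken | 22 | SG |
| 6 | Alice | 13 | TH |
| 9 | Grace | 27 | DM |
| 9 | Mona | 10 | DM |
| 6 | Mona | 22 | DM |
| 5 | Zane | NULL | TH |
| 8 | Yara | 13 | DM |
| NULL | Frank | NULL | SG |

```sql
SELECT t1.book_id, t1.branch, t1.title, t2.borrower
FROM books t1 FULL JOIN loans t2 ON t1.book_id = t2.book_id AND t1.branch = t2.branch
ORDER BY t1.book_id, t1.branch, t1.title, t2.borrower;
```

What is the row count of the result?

15

FULL OUTER JOIN keeps every row from both sides; unmatched rows get NULL for the other side's columns.
Matching on t1.book_id = t2.book_id AND t1.branch = t2.branch. A NULL in a compared column never satisfies the condition.
- t1 row (book_id=2, branch=PD): no match → kept, t2 columns NULL.
- t1 row (book_id=6, branch=TH): matches 1 t2 row(s) → 1 output row(s).
- t1 row (book_id=NULL, branch=SG): no match → kept, t2 columns NULL.
- t1 row (book_id=9, branch=SG): matches 1 t2 row(s) → 1 output row(s).
- t1 row (book_id=7, branch=PD): no match → kept, t2 columns NULL.
- t1 row (book_id=7, branch=DM): no match → kept, t2 columns NULL.
- t1 row (book_id=9, branch=DM): matches 2 t2 row(s) → 2 output row(s).
- t1 row (book_id=2, branch=DM): no match → kept, t2 columns NULL.
- t1 row (book_id=2, branch=DM): no match → kept, t2 columns NULL.
- 5 row(s) from t2 found no t1 partner → padded with NULL.
Total: 4 matched + 11 padded = 15 rows.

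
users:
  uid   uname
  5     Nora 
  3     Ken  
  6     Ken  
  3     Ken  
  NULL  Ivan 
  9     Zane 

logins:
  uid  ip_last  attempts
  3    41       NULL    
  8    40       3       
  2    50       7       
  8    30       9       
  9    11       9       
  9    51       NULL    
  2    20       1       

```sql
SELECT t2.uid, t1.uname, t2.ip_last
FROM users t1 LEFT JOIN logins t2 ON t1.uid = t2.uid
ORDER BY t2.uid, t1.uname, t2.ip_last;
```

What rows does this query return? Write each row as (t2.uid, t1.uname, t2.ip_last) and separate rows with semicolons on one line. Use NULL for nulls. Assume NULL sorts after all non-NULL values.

(3, Ken, 41); (3, Ken, 41); (9, Zane, 11); (9, Zane, 51); (NULL, Ivan, NULL); (NULL, Ken, NULL); (NULL, Nora, NULL)

LEFT JOIN keeps every row from `users`; unmatched rows get NULL for `logins`'s columns.
Matching on t1.uid = t2.uid. A NULL in a compared column never satisfies the condition.
- t1 row (uid=5): no match → kept, t2 columns NULL.
- t1 row (uid=3): matches 1 t2 row(s) → 1 output row(s).
- t1 row (uid=6): no match → kept, t2 columns NULL.
- t1 row (uid=3): matches 1 t2 row(s) → 1 output row(s).
- t1 row (uid=NULL): no match → kept, t2 columns NULL.
- t1 row (uid=9): matches 2 t2 row(s) → 2 output row(s).
After projecting and ordering:
t2.uid | t1.uname | t2.ip_last
3 | Ken | 41
3 | Ken | 41
9 | Zane | 11
9 | Zane | 51
NULL | Ivan | NULL
NULL | Ken | NULL
NULL | Nora | NULL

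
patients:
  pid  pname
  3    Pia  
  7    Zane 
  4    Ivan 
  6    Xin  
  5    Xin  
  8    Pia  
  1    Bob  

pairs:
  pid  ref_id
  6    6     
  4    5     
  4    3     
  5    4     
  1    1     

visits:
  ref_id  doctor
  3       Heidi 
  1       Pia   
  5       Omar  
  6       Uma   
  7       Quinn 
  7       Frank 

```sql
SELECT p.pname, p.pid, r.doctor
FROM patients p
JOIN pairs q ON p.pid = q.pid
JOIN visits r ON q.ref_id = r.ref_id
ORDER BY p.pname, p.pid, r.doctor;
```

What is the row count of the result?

4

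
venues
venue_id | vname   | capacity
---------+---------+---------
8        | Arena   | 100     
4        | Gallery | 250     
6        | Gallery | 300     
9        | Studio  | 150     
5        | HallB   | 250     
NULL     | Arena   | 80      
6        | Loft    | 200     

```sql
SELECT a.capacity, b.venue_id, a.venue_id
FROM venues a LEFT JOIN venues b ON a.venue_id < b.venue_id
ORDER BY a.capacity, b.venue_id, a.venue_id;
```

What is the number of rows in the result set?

LEFT JOIN keeps every row from `venues a`; unmatched rows get NULL for `venues b`'s columns.
Matching on a.venue_id < b.venue_id. A NULL in a compared column never satisfies the condition.
- a[0] venue_id=8 → 1 match(es) in b → 1 row(s).
- a[1] venue_id=4 → 5 match(es) in b → 5 row(s).
- a[2] venue_id=6 → 2 match(es) in b → 2 row(s).
- a[3] venue_id=9 → no match; kept with NULLs on the b side.
- a[4] venue_id=5 → 4 match(es) in b → 4 row(s).
- a[5] venue_id=NULL → no match; kept with NULLs on the b side.
- a[6] venue_id=6 → 2 match(es) in b → 2 row(s).
Total: 14 matched + 2 padded = 16 rows.

16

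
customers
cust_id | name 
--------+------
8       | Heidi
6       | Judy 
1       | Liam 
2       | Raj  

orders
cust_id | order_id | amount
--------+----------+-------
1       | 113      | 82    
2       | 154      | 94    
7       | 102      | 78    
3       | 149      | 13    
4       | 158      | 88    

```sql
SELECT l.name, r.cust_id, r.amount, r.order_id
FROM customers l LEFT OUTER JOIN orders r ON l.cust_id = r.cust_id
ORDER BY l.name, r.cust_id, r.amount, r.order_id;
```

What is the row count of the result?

4

LEFT JOIN keeps every row from `customers`; unmatched rows get NULL for `orders`'s columns.
Matching on l.cust_id = r.cust_id.
Matched pairs: 2; unmatched l rows kept: 2.
Total: 2 matched + 2 padded = 4 rows.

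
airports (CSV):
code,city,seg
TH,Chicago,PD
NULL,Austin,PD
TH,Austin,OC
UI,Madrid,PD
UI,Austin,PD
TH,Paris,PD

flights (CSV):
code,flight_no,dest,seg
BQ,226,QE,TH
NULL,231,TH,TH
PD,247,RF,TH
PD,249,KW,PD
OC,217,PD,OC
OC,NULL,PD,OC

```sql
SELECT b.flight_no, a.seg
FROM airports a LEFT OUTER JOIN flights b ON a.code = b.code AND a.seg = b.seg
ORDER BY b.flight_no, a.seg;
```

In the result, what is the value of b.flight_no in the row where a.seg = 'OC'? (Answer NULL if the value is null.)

LEFT JOIN keeps every row from `airports`; unmatched rows get NULL for `flights`'s columns.
Matching on a.code = b.code AND a.seg = b.seg. A NULL in a compared column never satisfies the condition.
Matched pairs: 0; unmatched a rows kept: 6.

NULL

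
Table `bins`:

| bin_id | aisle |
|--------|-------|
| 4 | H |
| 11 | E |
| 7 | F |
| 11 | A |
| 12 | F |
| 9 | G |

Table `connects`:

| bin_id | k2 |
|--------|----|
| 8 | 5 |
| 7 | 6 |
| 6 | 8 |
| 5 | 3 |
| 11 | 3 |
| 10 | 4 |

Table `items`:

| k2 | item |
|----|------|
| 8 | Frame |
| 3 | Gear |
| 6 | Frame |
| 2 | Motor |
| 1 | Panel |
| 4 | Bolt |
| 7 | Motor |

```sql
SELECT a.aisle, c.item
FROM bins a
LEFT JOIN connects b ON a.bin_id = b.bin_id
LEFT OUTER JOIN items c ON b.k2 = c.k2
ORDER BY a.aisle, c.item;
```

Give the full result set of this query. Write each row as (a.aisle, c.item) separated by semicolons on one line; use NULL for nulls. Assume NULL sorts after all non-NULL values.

Step 1 — a LEFT JOIN b on bin_id → 6 row(s).
Then LEFT JOIN `items c` on k2: each of those 6 rows is kept; rows whose b.k2 has no match in c get NULL for c's columns.

(A, Gear); (E, Gear); (F, Frame); (F, NULL); (G, NULL); (H, NULL)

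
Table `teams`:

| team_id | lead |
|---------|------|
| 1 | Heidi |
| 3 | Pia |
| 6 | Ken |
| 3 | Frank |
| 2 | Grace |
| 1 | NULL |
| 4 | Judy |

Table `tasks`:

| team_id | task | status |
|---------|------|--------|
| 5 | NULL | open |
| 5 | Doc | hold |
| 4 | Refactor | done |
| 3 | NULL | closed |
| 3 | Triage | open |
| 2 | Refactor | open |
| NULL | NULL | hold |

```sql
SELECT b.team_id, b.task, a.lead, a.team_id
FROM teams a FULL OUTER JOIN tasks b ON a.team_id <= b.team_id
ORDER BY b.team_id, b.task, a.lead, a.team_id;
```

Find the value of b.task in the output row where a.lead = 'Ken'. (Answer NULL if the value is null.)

NULL

FULL OUTER JOIN keeps every row from both sides; unmatched rows get NULL for the other side's columns.
Matching on a.team_id <= b.team_id. A NULL in a compared column never satisfies the condition.
- team_id=1: 6 matching b row(s), so 6 row(s) emitted.
- team_id=3: 5 matching b row(s), so 5 row(s) emitted.
- team_id=6: no b row matches, row kept with b columns NULL.
- team_id=3: 5 matching b row(s), so 5 row(s) emitted.
- team_id=2: 6 matching b row(s), so 6 row(s) emitted.
- team_id=1: 6 matching b row(s), so 6 row(s) emitted.
- team_id=4: 3 matching b row(s), so 3 row(s) emitted.
- 1 b row(s) had no a match → kept, a columns NULL.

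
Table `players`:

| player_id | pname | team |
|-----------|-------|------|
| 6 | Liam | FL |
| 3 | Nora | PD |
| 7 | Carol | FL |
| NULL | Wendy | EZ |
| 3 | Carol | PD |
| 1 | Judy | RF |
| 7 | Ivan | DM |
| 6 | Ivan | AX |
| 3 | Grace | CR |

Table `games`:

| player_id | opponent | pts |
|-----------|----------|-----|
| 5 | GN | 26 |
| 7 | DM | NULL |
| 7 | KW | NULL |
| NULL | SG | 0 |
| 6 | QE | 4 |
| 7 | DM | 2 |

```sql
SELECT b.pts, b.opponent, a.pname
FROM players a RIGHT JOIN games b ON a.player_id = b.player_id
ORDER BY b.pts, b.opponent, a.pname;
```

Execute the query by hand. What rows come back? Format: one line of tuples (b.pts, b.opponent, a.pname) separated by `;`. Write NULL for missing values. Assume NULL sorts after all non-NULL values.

RIGHT JOIN keeps every row from `games`; unmatched rows get NULL for `players`'s columns.
Matching on a.player_id = b.player_id. A NULL in a compared column never satisfies the condition.
Matched pairs: 8; unmatched b rows kept: 2.

(0, SG, NULL); (2, DM, Carol); (2, DM, Ivan); (4, QE, Ivan); (4, QE, Liam); (26, GN, NULL); (NULL, DM, Carol); (NULL, DM, Ivan); (NULL, KW, Carol); (NULL, KW, Ivan)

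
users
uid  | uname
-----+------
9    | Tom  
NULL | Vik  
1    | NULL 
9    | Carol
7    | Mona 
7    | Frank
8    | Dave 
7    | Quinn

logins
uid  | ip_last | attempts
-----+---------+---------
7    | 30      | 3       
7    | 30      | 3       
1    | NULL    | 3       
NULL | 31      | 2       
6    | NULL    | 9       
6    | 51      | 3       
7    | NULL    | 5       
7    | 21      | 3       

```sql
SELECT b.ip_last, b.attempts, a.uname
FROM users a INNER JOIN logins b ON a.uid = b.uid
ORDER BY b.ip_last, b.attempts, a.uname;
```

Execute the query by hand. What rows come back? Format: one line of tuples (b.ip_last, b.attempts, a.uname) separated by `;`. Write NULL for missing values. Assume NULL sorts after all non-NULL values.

(21, 3, Frank); (21, 3, Mona); (21, 3, Quinn); (30, 3, Frank); (30, 3, Frank); (30, 3, Mona); (30, 3, Mona); (30, 3, Quinn); (30, 3, Quinn); (NULL, 3, NULL); (NULL, 5, Frank); (NULL, 5, Mona); (NULL, 5, Quinn)

INNER JOIN keeps only pairs where the ON condition holds.
Matching on a.uid = b.uid. A NULL in a compared column never satisfies the condition.
Matched pairs: 13.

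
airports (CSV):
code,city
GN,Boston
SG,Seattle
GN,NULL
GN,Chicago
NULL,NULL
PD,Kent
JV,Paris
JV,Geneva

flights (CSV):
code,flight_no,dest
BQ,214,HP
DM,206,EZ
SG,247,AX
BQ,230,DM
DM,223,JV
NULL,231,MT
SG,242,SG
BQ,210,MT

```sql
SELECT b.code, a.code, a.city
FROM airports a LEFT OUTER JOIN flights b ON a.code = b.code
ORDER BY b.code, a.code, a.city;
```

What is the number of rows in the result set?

9

LEFT JOIN keeps every row from `airports`; unmatched rows get NULL for `flights`'s columns.
Matching on a.code = b.code. A NULL in a compared column never satisfies the condition.
- a (code=GN) has no partner → padded with NULL.
- a (code=SG) pairs with 2 row(s) of b.
- a (code=GN) has no partner → padded with NULL.
- a (code=GN) has no partner → padded with NULL.
- a (code=NULL) has no partner → padded with NULL.
- a (code=PD) has no partner → padded with NULL.
- a (code=JV) has no partner → padded with NULL.
- a (code=JV) has no partner → padded with NULL.
Total: 2 matched + 7 padded = 9 rows.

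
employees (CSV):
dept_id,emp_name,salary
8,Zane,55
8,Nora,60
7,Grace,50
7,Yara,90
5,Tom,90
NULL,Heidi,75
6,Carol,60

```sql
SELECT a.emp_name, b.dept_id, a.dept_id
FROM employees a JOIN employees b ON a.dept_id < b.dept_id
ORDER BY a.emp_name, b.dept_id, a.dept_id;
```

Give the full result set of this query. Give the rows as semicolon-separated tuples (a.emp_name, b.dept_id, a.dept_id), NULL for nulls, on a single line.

INNER JOIN keeps only pairs where the ON condition holds.
Matching on a.dept_id < b.dept_id. A NULL in a compared column never satisfies the condition.
- a[0] dept_id=8 → no match; dropped.
- a[1] dept_id=8 → no match; dropped.
- a[2] dept_id=7 → 2 match(es) in b → 2 row(s).
- a[3] dept_id=7 → 2 match(es) in b → 2 row(s).
- a[4] dept_id=5 → 5 match(es) in b → 5 row(s).
- a[5] dept_id=NULL → no match; dropped.
- a[6] dept_id=6 → 4 match(es) in b → 4 row(s).

(Carol, 7, 6); (Carol, 7, 6); (Carol, 8, 6); (Carol, 8, 6); (Grace, 8, 7); (Grace, 8, 7); (Tom, 6, 5); (Tom, 7, 5); (Tom, 7, 5); (Tom, 8, 5); (Tom, 8, 5); (Yara, 8, 7); (Yara, 8, 7)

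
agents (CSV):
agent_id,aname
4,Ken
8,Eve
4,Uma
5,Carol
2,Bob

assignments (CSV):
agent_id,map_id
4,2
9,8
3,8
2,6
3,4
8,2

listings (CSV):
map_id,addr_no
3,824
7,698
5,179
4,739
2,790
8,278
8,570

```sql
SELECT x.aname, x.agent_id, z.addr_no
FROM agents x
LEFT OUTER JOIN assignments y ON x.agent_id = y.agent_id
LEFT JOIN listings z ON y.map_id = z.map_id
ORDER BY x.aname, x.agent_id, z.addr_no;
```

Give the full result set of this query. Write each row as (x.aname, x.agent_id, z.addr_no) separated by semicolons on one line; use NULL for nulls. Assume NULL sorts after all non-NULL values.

(Bob, 2, NULL); (Carol, 5, NULL); (Eve, 8, 790); (Ken, 4, 790); (Uma, 4, 790)

Joins associate left-to-right: agents LEFT JOIN assignments on agent_id gives 5 intermediate row(s).
Then LEFT JOIN `listings z` on map_id: each of those 5 rows is kept; rows whose y.map_id has no match in z get NULL for z's columns.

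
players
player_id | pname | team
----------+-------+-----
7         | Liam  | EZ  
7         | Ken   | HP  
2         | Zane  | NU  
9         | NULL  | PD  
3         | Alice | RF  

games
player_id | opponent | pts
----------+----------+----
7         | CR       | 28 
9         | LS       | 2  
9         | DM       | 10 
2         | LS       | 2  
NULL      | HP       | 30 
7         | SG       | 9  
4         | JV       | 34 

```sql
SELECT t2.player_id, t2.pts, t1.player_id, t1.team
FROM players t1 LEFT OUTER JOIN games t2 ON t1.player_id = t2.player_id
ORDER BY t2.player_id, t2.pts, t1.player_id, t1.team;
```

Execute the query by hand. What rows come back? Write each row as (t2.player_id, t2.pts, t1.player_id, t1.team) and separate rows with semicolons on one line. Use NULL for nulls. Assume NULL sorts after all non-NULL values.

LEFT JOIN keeps every row from `players`; unmatched rows get NULL for `games`'s columns.
Matching on t1.player_id = t2.player_id. A NULL in a compared column never satisfies the condition.
- player_id=7: 2 matching t2 row(s), so 2 row(s) emitted.
- player_id=7: 2 matching t2 row(s), so 2 row(s) emitted.
- player_id=2: 1 matching t2 row(s), so 1 row(s) emitted.
- player_id=9: 2 matching t2 row(s), so 2 row(s) emitted.
- player_id=3: no t2 row matches, row kept with t2 columns NULL.
After projecting and ordering:
t2.player_id | t2.pts | t1.player_id | t1.team
2 | 2 | 2 | NU
7 | 9 | 7 | EZ
7 | 9 | 7 | HP
7 | 28 | 7 | EZ
7 | 28 | 7 | HP
9 | 2 | 9 | PD
9 | 10 | 9 | PD
NULL | NULL | 3 | RF

(2, 2, 2, NU); (7, 9, 7, EZ); (7, 9, 7, HP); (7, 28, 7, EZ); (7, 28, 7, HP); (9, 2, 9, PD); (9, 10, 9, PD); (NULL, NULL, 3, RF)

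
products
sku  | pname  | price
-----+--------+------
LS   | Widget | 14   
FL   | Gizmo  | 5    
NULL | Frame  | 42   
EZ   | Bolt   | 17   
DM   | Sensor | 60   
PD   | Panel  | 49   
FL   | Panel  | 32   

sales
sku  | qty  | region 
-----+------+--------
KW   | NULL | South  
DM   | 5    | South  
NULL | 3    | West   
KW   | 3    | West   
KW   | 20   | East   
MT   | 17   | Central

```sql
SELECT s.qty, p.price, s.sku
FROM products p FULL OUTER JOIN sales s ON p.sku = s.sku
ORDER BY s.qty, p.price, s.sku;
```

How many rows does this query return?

12

FULL OUTER JOIN keeps every row from both sides; unmatched rows get NULL for the other side's columns.
Matching on p.sku = s.sku. A NULL in a compared column never satisfies the condition.
- p (sku=LS) has no partner → padded with NULL.
- p (sku=FL) has no partner → padded with NULL.
- p (sku=NULL) has no partner → padded with NULL.
- p (sku=EZ) has no partner → padded with NULL.
- p (sku=DM) pairs with 1 row(s) of s.
- p (sku=PD) has no partner → padded with NULL.
- p (sku=FL) has no partner → padded with NULL.
- plus 5 unmatched s row(s), each kept with NULL p columns.
Total: 1 matched + 11 padded = 12 rows.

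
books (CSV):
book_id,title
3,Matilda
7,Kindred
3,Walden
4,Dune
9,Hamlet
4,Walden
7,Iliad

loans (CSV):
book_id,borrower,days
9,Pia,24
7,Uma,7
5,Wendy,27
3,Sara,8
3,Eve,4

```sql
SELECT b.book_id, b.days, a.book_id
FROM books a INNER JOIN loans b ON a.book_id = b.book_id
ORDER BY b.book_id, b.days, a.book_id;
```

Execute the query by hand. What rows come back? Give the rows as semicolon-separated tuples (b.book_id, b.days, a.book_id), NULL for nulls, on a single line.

(3, 4, 3); (3, 4, 3); (3, 8, 3); (3, 8, 3); (7, 7, 7); (7, 7, 7); (9, 24, 9)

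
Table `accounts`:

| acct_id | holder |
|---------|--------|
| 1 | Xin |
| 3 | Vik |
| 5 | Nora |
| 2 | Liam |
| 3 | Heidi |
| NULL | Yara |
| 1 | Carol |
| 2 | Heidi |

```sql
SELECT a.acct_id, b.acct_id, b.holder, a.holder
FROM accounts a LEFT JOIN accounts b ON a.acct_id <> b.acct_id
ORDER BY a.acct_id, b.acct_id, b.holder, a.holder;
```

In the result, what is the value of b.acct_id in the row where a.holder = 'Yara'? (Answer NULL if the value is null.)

LEFT JOIN keeps every row from `accounts a`; unmatched rows get NULL for `accounts b`'s columns.
Matching on a.acct_id <> b.acct_id. A NULL in a compared column never satisfies the condition.
- a row (acct_id=1): matches 5 b row(s) → 5 output row(s).
- a row (acct_id=3): matches 5 b row(s) → 5 output row(s).
- a row (acct_id=5): matches 6 b row(s) → 6 output row(s).
- a row (acct_id=2): matches 5 b row(s) → 5 output row(s).
- a row (acct_id=3): matches 5 b row(s) → 5 output row(s).
- a row (acct_id=NULL): no match → kept, b columns NULL.
- a row (acct_id=1): matches 5 b row(s) → 5 output row(s).
- a row (acct_id=2): matches 5 b row(s) → 5 output row(s).

NULL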